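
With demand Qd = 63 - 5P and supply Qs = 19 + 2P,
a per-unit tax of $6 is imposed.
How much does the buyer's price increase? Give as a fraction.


With a per-unit tax, the buyer's price increase depends on relative slopes.
Supply slope: d = 2, Demand slope: b = 5
Buyer's price increase = d * tax / (b + d)
= 2 * 6 / (5 + 2)
= 12 / 7 = 12/7

12/7


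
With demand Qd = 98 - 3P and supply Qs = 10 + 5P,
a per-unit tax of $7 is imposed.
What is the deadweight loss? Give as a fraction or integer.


Pre-tax equilibrium quantity: Q* = 65
Post-tax equilibrium quantity: Q_tax = 415/8
Reduction in quantity: Q* - Q_tax = 105/8
DWL = (1/2) * tax * (Q* - Q_tax)
DWL = (1/2) * 7 * 105/8 = 735/16

735/16


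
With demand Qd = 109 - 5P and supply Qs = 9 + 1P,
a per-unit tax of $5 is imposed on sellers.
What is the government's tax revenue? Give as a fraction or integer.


With tax on sellers, new supply: Qs' = 9 + 1(P - 5)
= 4 + 1P
New equilibrium quantity:
Q_new = 43/2
Tax revenue = tax * Q_new = 5 * 43/2 = 215/2

215/2


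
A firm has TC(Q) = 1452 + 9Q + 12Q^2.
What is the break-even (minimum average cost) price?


AC(Q) = 1452/Q + 9 + 12Q
To minimize: dAC/dQ = -1452/Q^2 + 12 = 0
Q^2 = 1452/12 = 121
Q* = 11
Min AC = 1452/11 + 9 + 12*11
Min AC = 132 + 9 + 132 = 273

273


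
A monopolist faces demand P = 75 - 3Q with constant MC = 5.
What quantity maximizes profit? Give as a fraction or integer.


TR = P*Q = (75 - 3Q)Q = 75Q - 3Q^2
MR = dTR/dQ = 75 - 6Q
Set MR = MC:
75 - 6Q = 5
70 = 6Q
Q* = 70/6 = 35/3

35/3


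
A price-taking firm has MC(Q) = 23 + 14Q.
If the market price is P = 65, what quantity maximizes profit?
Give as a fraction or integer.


In perfect competition, profit is maximized where P = MC.
65 = 23 + 14Q
42 = 14Q
Q* = 42/14 = 3

3


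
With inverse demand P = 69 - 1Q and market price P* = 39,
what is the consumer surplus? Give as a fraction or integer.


Maximum willingness to pay (at Q=0): P_max = 69
Quantity demanded at P* = 39:
Q* = (69 - 39)/1 = 30
CS = (1/2) * Q* * (P_max - P*)
CS = (1/2) * 30 * (69 - 39)
CS = (1/2) * 30 * 30 = 450

450


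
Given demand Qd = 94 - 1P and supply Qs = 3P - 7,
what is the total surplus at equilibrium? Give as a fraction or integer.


Find equilibrium: 94 - 1P = 3P - 7
94 + 7 = 4P
P* = 101/4 = 101/4
Q* = 3*101/4 - 7 = 275/4
Inverse demand: P = 94 - Q/1, so P_max = 94
Inverse supply: P = 7/3 + Q/3, so P_min = 7/3
CS = (1/2) * 275/4 * (94 - 101/4) = 75625/32
PS = (1/2) * 275/4 * (101/4 - 7/3) = 75625/96
TS = CS + PS = 75625/32 + 75625/96 = 75625/24

75625/24


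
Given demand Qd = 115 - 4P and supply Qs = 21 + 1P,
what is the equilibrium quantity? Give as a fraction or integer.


First find equilibrium price:
115 - 4P = 21 + 1P
P* = 94/5 = 94/5
Then substitute into demand:
Q* = 115 - 4 * 94/5 = 199/5

199/5


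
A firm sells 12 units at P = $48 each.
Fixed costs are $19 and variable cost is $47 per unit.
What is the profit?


Total Revenue = P * Q = 48 * 12 = $576
Total Cost = FC + VC*Q = 19 + 47*12 = $583
Profit = TR - TC = 576 - 583 = $-7

$-7


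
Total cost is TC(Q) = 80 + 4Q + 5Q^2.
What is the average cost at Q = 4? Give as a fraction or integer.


TC(4) = 80 + 4*4 + 5*4^2
TC(4) = 80 + 16 + 80 = 176
AC = TC/Q = 176/4 = 44

44


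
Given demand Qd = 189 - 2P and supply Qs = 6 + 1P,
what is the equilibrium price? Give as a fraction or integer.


At equilibrium, Qd = Qs.
189 - 2P = 6 + 1P
189 - 6 = 2P + 1P
183 = 3P
P* = 183/3 = 61

61


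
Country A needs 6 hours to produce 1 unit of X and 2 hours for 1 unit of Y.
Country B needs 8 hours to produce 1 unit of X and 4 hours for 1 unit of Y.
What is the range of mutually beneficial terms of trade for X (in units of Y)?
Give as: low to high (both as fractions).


Opportunity cost of X for Country A = hours_X / hours_Y = 6/2 = 3 units of Y
Opportunity cost of X for Country B = hours_X / hours_Y = 8/4 = 2 units of Y
Terms of trade must be between the two opportunity costs.
Range: 2 to 3

2 to 3


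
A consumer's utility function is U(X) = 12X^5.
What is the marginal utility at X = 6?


MU = dU/dX = 12*5*X^(5-1)
MU = 60*X^4
At X = 6:
MU = 60 * 6^4
MU = 60 * 1296 = 77760

77760


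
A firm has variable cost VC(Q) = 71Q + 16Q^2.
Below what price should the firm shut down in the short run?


AVC(Q) = VC(Q)/Q = 71 + 16Q
AVC is increasing in Q, so minimum AVC is at Q -> 0+.
Min AVC = 71
The firm should shut down if P < 71.

71


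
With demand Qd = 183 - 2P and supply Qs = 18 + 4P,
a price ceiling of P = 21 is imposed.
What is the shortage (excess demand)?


At P = 21:
Qd = 183 - 2*21 = 141
Qs = 18 + 4*21 = 102
Shortage = Qd - Qs = 141 - 102 = 39

39


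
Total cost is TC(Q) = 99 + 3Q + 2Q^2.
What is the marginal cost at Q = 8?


MC = dTC/dQ = 3 + 2*2*Q
At Q = 8:
MC = 3 + 4*8
MC = 3 + 32 = 35

35


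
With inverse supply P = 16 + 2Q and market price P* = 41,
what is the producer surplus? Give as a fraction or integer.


Minimum supply price (at Q=0): P_min = 16
Quantity supplied at P* = 41:
Q* = (41 - 16)/2 = 25/2
PS = (1/2) * Q* * (P* - P_min)
PS = (1/2) * 25/2 * (41 - 16)
PS = (1/2) * 25/2 * 25 = 625/4

625/4


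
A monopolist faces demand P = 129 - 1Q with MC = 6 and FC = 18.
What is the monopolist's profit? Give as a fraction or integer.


MR = MC: 129 - 2Q = 6
Q* = 123/2
P* = 129 - 1*123/2 = 135/2
Profit = (P* - MC)*Q* - FC
= (135/2 - 6)*123/2 - 18
= 123/2*123/2 - 18
= 15129/4 - 18 = 15057/4

15057/4


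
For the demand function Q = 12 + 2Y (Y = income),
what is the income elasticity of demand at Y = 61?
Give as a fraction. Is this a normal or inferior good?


dQ/dY = 2
At Y = 61: Q = 12 + 2*61 = 134
Ey = (dQ/dY)(Y/Q) = 2 * 61 / 134 = 61/67
Since Ey > 0, this is a normal good.

61/67 (normal good)


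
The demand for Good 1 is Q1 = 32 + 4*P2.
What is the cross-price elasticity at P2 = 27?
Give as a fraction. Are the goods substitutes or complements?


dQ1/dP2 = 4
At P2 = 27: Q1 = 32 + 4*27 = 140
Exy = (dQ1/dP2)(P2/Q1) = 4 * 27 / 140 = 27/35
Since Exy > 0, the goods are substitutes.

27/35 (substitutes)


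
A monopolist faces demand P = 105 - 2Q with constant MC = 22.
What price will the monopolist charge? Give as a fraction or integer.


MR = 105 - 4Q
Set MR = MC: 105 - 4Q = 22
Q* = 83/4
Substitute into demand:
P* = 105 - 2*83/4 = 127/2

127/2


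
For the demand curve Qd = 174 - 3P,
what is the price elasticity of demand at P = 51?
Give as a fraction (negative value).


dQ/dP = -3
At P = 51: Q = 174 - 3*51 = 21
E = (dQ/dP)(P/Q) = (-3)(51/21) = -51/7

-51/7


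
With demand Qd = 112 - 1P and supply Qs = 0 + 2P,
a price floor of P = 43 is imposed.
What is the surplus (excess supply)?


At P = 43:
Qd = 112 - 1*43 = 69
Qs = 0 + 2*43 = 86
Surplus = Qs - Qd = 86 - 69 = 17

17


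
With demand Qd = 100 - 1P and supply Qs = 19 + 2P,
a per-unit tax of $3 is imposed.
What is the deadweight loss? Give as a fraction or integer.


Pre-tax equilibrium quantity: Q* = 73
Post-tax equilibrium quantity: Q_tax = 71
Reduction in quantity: Q* - Q_tax = 2
DWL = (1/2) * tax * (Q* - Q_tax)
DWL = (1/2) * 3 * 2 = 3

3


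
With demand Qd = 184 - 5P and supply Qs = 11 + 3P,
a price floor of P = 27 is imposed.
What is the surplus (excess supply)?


At P = 27:
Qd = 184 - 5*27 = 49
Qs = 11 + 3*27 = 92
Surplus = Qs - Qd = 92 - 49 = 43

43


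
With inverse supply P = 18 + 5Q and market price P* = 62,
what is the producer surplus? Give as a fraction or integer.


Minimum supply price (at Q=0): P_min = 18
Quantity supplied at P* = 62:
Q* = (62 - 18)/5 = 44/5
PS = (1/2) * Q* * (P* - P_min)
PS = (1/2) * 44/5 * (62 - 18)
PS = (1/2) * 44/5 * 44 = 968/5

968/5


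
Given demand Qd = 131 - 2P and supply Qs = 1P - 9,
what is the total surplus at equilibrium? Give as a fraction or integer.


Find equilibrium: 131 - 2P = 1P - 9
131 + 9 = 3P
P* = 140/3 = 140/3
Q* = 1*140/3 - 9 = 113/3
Inverse demand: P = 131/2 - Q/2, so P_max = 131/2
Inverse supply: P = 9 + Q/1, so P_min = 9
CS = (1/2) * 113/3 * (131/2 - 140/3) = 12769/36
PS = (1/2) * 113/3 * (140/3 - 9) = 12769/18
TS = CS + PS = 12769/36 + 12769/18 = 12769/12

12769/12


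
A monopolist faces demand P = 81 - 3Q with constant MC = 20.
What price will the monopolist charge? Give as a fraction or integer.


MR = 81 - 6Q
Set MR = MC: 81 - 6Q = 20
Q* = 61/6
Substitute into demand:
P* = 81 - 3*61/6 = 101/2

101/2


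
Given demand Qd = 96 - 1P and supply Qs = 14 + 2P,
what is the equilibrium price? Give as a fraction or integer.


At equilibrium, Qd = Qs.
96 - 1P = 14 + 2P
96 - 14 = 1P + 2P
82 = 3P
P* = 82/3 = 82/3

82/3


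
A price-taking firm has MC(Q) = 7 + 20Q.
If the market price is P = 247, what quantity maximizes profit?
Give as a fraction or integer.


In perfect competition, profit is maximized where P = MC.
247 = 7 + 20Q
240 = 20Q
Q* = 240/20 = 12

12


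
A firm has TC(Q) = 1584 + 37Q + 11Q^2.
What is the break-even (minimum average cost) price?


AC(Q) = 1584/Q + 37 + 11Q
To minimize: dAC/dQ = -1584/Q^2 + 11 = 0
Q^2 = 1584/11 = 144
Q* = 12
Min AC = 1584/12 + 37 + 11*12
Min AC = 132 + 37 + 132 = 301

301


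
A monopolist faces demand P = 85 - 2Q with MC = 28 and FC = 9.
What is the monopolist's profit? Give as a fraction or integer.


MR = MC: 85 - 4Q = 28
Q* = 57/4
P* = 85 - 2*57/4 = 113/2
Profit = (P* - MC)*Q* - FC
= (113/2 - 28)*57/4 - 9
= 57/2*57/4 - 9
= 3249/8 - 9 = 3177/8

3177/8


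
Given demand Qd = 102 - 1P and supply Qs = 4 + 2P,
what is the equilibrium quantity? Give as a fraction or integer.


First find equilibrium price:
102 - 1P = 4 + 2P
P* = 98/3 = 98/3
Then substitute into demand:
Q* = 102 - 1 * 98/3 = 208/3

208/3


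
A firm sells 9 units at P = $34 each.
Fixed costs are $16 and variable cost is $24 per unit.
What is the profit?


Total Revenue = P * Q = 34 * 9 = $306
Total Cost = FC + VC*Q = 16 + 24*9 = $232
Profit = TR - TC = 306 - 232 = $74

$74


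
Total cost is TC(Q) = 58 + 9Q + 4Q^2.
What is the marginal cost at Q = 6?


MC = dTC/dQ = 9 + 2*4*Q
At Q = 6:
MC = 9 + 8*6
MC = 9 + 48 = 57

57


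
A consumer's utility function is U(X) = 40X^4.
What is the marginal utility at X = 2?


MU = dU/dX = 40*4*X^(4-1)
MU = 160*X^3
At X = 2:
MU = 160 * 2^3
MU = 160 * 8 = 1280

1280


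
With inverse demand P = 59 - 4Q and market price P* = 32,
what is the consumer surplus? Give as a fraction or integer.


Maximum willingness to pay (at Q=0): P_max = 59
Quantity demanded at P* = 32:
Q* = (59 - 32)/4 = 27/4
CS = (1/2) * Q* * (P_max - P*)
CS = (1/2) * 27/4 * (59 - 32)
CS = (1/2) * 27/4 * 27 = 729/8

729/8


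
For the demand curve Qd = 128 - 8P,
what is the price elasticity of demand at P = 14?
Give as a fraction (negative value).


dQ/dP = -8
At P = 14: Q = 128 - 8*14 = 16
E = (dQ/dP)(P/Q) = (-8)(14/16) = -7

-7


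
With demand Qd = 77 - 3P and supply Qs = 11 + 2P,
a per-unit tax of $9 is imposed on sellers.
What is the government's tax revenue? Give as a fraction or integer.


With tax on sellers, new supply: Qs' = 11 + 2(P - 9)
= 2P - 7
New equilibrium quantity:
Q_new = 133/5
Tax revenue = tax * Q_new = 9 * 133/5 = 1197/5

1197/5


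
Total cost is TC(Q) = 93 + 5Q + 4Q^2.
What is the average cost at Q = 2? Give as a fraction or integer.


TC(2) = 93 + 5*2 + 4*2^2
TC(2) = 93 + 10 + 16 = 119
AC = TC/Q = 119/2 = 119/2

119/2


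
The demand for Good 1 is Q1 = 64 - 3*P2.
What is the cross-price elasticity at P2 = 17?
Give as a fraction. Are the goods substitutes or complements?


dQ1/dP2 = -3
At P2 = 17: Q1 = 64 - 3*17 = 13
Exy = (dQ1/dP2)(P2/Q1) = -3 * 17 / 13 = -51/13
Since Exy < 0, the goods are complements.

-51/13 (complements)


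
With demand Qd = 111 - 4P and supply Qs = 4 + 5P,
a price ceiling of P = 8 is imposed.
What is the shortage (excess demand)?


At P = 8:
Qd = 111 - 4*8 = 79
Qs = 4 + 5*8 = 44
Shortage = Qd - Qs = 79 - 44 = 35

35


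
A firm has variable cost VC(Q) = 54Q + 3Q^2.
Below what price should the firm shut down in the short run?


AVC(Q) = VC(Q)/Q = 54 + 3Q
AVC is increasing in Q, so minimum AVC is at Q -> 0+.
Min AVC = 54
The firm should shut down if P < 54.

54


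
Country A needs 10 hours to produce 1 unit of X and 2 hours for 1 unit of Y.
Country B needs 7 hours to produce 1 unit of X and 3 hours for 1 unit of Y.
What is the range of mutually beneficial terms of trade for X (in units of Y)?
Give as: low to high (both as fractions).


Opportunity cost of X for Country A = hours_X / hours_Y = 10/2 = 5 units of Y
Opportunity cost of X for Country B = hours_X / hours_Y = 7/3 = 7/3 units of Y
Terms of trade must be between the two opportunity costs.
Range: 7/3 to 5

7/3 to 5


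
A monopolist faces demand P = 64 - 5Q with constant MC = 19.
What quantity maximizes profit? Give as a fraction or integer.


TR = P*Q = (64 - 5Q)Q = 64Q - 5Q^2
MR = dTR/dQ = 64 - 10Q
Set MR = MC:
64 - 10Q = 19
45 = 10Q
Q* = 45/10 = 9/2

9/2


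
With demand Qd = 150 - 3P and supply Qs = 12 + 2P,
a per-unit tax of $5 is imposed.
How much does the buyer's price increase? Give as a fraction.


With a per-unit tax, the buyer's price increase depends on relative slopes.
Supply slope: d = 2, Demand slope: b = 3
Buyer's price increase = d * tax / (b + d)
= 2 * 5 / (3 + 2)
= 10 / 5 = 2

2


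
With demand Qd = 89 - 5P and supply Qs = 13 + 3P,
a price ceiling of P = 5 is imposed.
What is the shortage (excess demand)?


At P = 5:
Qd = 89 - 5*5 = 64
Qs = 13 + 3*5 = 28
Shortage = Qd - Qs = 64 - 28 = 36

36


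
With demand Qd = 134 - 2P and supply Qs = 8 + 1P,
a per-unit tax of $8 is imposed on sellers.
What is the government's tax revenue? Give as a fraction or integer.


With tax on sellers, new supply: Qs' = 8 + 1(P - 8)
= 0 + 1P
New equilibrium quantity:
Q_new = 134/3
Tax revenue = tax * Q_new = 8 * 134/3 = 1072/3

1072/3


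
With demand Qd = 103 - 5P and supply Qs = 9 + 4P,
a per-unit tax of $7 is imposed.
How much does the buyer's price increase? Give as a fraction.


With a per-unit tax, the buyer's price increase depends on relative slopes.
Supply slope: d = 4, Demand slope: b = 5
Buyer's price increase = d * tax / (b + d)
= 4 * 7 / (5 + 4)
= 28 / 9 = 28/9

28/9


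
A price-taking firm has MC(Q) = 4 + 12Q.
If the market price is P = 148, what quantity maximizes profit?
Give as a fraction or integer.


In perfect competition, profit is maximized where P = MC.
148 = 4 + 12Q
144 = 12Q
Q* = 144/12 = 12

12


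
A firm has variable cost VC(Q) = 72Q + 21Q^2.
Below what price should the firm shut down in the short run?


AVC(Q) = VC(Q)/Q = 72 + 21Q
AVC is increasing in Q, so minimum AVC is at Q -> 0+.
Min AVC = 72
The firm should shut down if P < 72.

72


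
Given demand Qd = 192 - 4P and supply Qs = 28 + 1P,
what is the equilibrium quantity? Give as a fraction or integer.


First find equilibrium price:
192 - 4P = 28 + 1P
P* = 164/5 = 164/5
Then substitute into demand:
Q* = 192 - 4 * 164/5 = 304/5

304/5


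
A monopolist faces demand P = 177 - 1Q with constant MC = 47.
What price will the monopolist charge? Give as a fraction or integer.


MR = 177 - 2Q
Set MR = MC: 177 - 2Q = 47
Q* = 65
Substitute into demand:
P* = 177 - 1*65 = 112

112


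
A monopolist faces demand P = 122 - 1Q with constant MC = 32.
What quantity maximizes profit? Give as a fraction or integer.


TR = P*Q = (122 - 1Q)Q = 122Q - 1Q^2
MR = dTR/dQ = 122 - 2Q
Set MR = MC:
122 - 2Q = 32
90 = 2Q
Q* = 90/2 = 45

45


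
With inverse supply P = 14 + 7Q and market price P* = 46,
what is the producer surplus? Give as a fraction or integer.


Minimum supply price (at Q=0): P_min = 14
Quantity supplied at P* = 46:
Q* = (46 - 14)/7 = 32/7
PS = (1/2) * Q* * (P* - P_min)
PS = (1/2) * 32/7 * (46 - 14)
PS = (1/2) * 32/7 * 32 = 512/7

512/7


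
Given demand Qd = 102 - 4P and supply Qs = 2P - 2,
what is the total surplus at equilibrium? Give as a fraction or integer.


Find equilibrium: 102 - 4P = 2P - 2
102 + 2 = 6P
P* = 104/6 = 52/3
Q* = 2*52/3 - 2 = 98/3
Inverse demand: P = 51/2 - Q/4, so P_max = 51/2
Inverse supply: P = 1 + Q/2, so P_min = 1
CS = (1/2) * 98/3 * (51/2 - 52/3) = 2401/18
PS = (1/2) * 98/3 * (52/3 - 1) = 2401/9
TS = CS + PS = 2401/18 + 2401/9 = 2401/6

2401/6


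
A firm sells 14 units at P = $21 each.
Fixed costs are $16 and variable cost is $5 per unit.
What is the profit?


Total Revenue = P * Q = 21 * 14 = $294
Total Cost = FC + VC*Q = 16 + 5*14 = $86
Profit = TR - TC = 294 - 86 = $208

$208


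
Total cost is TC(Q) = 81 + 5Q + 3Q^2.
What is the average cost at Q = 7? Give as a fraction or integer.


TC(7) = 81 + 5*7 + 3*7^2
TC(7) = 81 + 35 + 147 = 263
AC = TC/Q = 263/7 = 263/7

263/7


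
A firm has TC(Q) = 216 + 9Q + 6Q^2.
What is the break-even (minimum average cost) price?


AC(Q) = 216/Q + 9 + 6Q
To minimize: dAC/dQ = -216/Q^2 + 6 = 0
Q^2 = 216/6 = 36
Q* = 6
Min AC = 216/6 + 9 + 6*6
Min AC = 36 + 9 + 36 = 81

81


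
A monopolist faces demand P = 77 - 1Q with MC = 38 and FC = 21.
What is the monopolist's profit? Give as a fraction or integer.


MR = MC: 77 - 2Q = 38
Q* = 39/2
P* = 77 - 1*39/2 = 115/2
Profit = (P* - MC)*Q* - FC
= (115/2 - 38)*39/2 - 21
= 39/2*39/2 - 21
= 1521/4 - 21 = 1437/4

1437/4


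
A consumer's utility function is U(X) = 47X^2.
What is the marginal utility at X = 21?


MU = dU/dX = 47*2*X^(2-1)
MU = 94*X^1
At X = 21:
MU = 94 * 21^1
MU = 94 * 21 = 1974

1974


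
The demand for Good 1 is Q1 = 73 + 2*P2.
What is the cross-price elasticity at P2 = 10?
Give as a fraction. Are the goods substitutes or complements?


dQ1/dP2 = 2
At P2 = 10: Q1 = 73 + 2*10 = 93
Exy = (dQ1/dP2)(P2/Q1) = 2 * 10 / 93 = 20/93
Since Exy > 0, the goods are substitutes.

20/93 (substitutes)


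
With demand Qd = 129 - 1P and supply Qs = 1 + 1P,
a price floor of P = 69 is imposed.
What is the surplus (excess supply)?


At P = 69:
Qd = 129 - 1*69 = 60
Qs = 1 + 1*69 = 70
Surplus = Qs - Qd = 70 - 60 = 10

10


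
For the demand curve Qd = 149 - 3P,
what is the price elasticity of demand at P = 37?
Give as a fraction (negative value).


dQ/dP = -3
At P = 37: Q = 149 - 3*37 = 38
E = (dQ/dP)(P/Q) = (-3)(37/38) = -111/38

-111/38


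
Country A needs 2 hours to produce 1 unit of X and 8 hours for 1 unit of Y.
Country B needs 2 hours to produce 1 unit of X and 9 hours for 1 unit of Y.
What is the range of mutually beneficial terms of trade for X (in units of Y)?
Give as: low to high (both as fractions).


Opportunity cost of X for Country A = hours_X / hours_Y = 2/8 = 1/4 units of Y
Opportunity cost of X for Country B = hours_X / hours_Y = 2/9 = 2/9 units of Y
Terms of trade must be between the two opportunity costs.
Range: 2/9 to 1/4

2/9 to 1/4


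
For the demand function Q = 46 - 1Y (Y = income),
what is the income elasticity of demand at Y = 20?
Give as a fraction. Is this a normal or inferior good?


dQ/dY = -1
At Y = 20: Q = 46 - 1*20 = 26
Ey = (dQ/dY)(Y/Q) = -1 * 20 / 26 = -10/13
Since Ey < 0, this is a inferior good.

-10/13 (inferior good)


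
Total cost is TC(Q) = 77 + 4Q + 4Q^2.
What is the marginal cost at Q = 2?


MC = dTC/dQ = 4 + 2*4*Q
At Q = 2:
MC = 4 + 8*2
MC = 4 + 16 = 20

20


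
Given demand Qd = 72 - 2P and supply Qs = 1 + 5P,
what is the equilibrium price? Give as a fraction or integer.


At equilibrium, Qd = Qs.
72 - 2P = 1 + 5P
72 - 1 = 2P + 5P
71 = 7P
P* = 71/7 = 71/7

71/7


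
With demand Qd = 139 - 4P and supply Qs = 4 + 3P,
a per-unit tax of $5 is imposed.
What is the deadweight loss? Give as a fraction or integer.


Pre-tax equilibrium quantity: Q* = 433/7
Post-tax equilibrium quantity: Q_tax = 373/7
Reduction in quantity: Q* - Q_tax = 60/7
DWL = (1/2) * tax * (Q* - Q_tax)
DWL = (1/2) * 5 * 60/7 = 150/7

150/7


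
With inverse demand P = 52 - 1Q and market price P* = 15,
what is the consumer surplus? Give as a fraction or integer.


Maximum willingness to pay (at Q=0): P_max = 52
Quantity demanded at P* = 15:
Q* = (52 - 15)/1 = 37
CS = (1/2) * Q* * (P_max - P*)
CS = (1/2) * 37 * (52 - 15)
CS = (1/2) * 37 * 37 = 1369/2

1369/2


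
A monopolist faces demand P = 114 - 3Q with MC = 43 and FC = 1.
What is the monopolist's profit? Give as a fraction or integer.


MR = MC: 114 - 6Q = 43
Q* = 71/6
P* = 114 - 3*71/6 = 157/2
Profit = (P* - MC)*Q* - FC
= (157/2 - 43)*71/6 - 1
= 71/2*71/6 - 1
= 5041/12 - 1 = 5029/12

5029/12


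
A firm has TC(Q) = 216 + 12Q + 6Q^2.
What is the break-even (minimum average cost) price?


AC(Q) = 216/Q + 12 + 6Q
To minimize: dAC/dQ = -216/Q^2 + 6 = 0
Q^2 = 216/6 = 36
Q* = 6
Min AC = 216/6 + 12 + 6*6
Min AC = 36 + 12 + 36 = 84

84


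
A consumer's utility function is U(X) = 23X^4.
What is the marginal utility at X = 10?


MU = dU/dX = 23*4*X^(4-1)
MU = 92*X^3
At X = 10:
MU = 92 * 10^3
MU = 92 * 1000 = 92000

92000


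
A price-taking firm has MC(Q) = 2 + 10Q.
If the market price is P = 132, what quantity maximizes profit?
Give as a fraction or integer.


In perfect competition, profit is maximized where P = MC.
132 = 2 + 10Q
130 = 10Q
Q* = 130/10 = 13

13


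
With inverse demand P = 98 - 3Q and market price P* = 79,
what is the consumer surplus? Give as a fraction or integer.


Maximum willingness to pay (at Q=0): P_max = 98
Quantity demanded at P* = 79:
Q* = (98 - 79)/3 = 19/3
CS = (1/2) * Q* * (P_max - P*)
CS = (1/2) * 19/3 * (98 - 79)
CS = (1/2) * 19/3 * 19 = 361/6

361/6


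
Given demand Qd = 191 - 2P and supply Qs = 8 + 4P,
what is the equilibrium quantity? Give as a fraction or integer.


First find equilibrium price:
191 - 2P = 8 + 4P
P* = 183/6 = 61/2
Then substitute into demand:
Q* = 191 - 2 * 61/2 = 130

130


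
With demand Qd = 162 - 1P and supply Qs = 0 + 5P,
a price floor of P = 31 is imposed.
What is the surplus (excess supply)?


At P = 31:
Qd = 162 - 1*31 = 131
Qs = 0 + 5*31 = 155
Surplus = Qs - Qd = 155 - 131 = 24

24


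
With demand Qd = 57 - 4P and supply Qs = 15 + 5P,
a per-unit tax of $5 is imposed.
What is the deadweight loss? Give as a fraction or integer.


Pre-tax equilibrium quantity: Q* = 115/3
Post-tax equilibrium quantity: Q_tax = 245/9
Reduction in quantity: Q* - Q_tax = 100/9
DWL = (1/2) * tax * (Q* - Q_tax)
DWL = (1/2) * 5 * 100/9 = 250/9

250/9


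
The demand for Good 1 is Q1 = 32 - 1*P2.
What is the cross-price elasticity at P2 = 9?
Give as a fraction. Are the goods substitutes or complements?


dQ1/dP2 = -1
At P2 = 9: Q1 = 32 - 1*9 = 23
Exy = (dQ1/dP2)(P2/Q1) = -1 * 9 / 23 = -9/23
Since Exy < 0, the goods are complements.

-9/23 (complements)


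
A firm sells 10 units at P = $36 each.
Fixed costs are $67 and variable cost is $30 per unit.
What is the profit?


Total Revenue = P * Q = 36 * 10 = $360
Total Cost = FC + VC*Q = 67 + 30*10 = $367
Profit = TR - TC = 360 - 367 = $-7

$-7


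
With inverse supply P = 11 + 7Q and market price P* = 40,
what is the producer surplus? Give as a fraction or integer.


Minimum supply price (at Q=0): P_min = 11
Quantity supplied at P* = 40:
Q* = (40 - 11)/7 = 29/7
PS = (1/2) * Q* * (P* - P_min)
PS = (1/2) * 29/7 * (40 - 11)
PS = (1/2) * 29/7 * 29 = 841/14

841/14


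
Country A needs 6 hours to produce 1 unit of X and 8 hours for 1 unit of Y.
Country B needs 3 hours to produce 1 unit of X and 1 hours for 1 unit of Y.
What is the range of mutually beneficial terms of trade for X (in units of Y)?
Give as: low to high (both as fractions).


Opportunity cost of X for Country A = hours_X / hours_Y = 6/8 = 3/4 units of Y
Opportunity cost of X for Country B = hours_X / hours_Y = 3/1 = 3 units of Y
Terms of trade must be between the two opportunity costs.
Range: 3/4 to 3

3/4 to 3


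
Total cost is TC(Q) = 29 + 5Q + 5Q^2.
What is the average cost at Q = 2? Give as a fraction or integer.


TC(2) = 29 + 5*2 + 5*2^2
TC(2) = 29 + 10 + 20 = 59
AC = TC/Q = 59/2 = 59/2

59/2


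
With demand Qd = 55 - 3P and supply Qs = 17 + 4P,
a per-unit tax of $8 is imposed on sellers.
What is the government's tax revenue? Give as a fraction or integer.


With tax on sellers, new supply: Qs' = 17 + 4(P - 8)
= 4P - 15
New equilibrium quantity:
Q_new = 25
Tax revenue = tax * Q_new = 8 * 25 = 200

200


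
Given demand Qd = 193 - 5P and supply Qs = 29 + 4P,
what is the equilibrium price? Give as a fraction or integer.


At equilibrium, Qd = Qs.
193 - 5P = 29 + 4P
193 - 29 = 5P + 4P
164 = 9P
P* = 164/9 = 164/9

164/9


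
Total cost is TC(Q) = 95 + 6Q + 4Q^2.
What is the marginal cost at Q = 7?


MC = dTC/dQ = 6 + 2*4*Q
At Q = 7:
MC = 6 + 8*7
MC = 6 + 56 = 62

62


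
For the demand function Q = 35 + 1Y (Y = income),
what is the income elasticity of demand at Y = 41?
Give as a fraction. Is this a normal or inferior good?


dQ/dY = 1
At Y = 41: Q = 35 + 1*41 = 76
Ey = (dQ/dY)(Y/Q) = 1 * 41 / 76 = 41/76
Since Ey > 0, this is a normal good.

41/76 (normal good)


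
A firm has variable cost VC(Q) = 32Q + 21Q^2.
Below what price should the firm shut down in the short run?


AVC(Q) = VC(Q)/Q = 32 + 21Q
AVC is increasing in Q, so minimum AVC is at Q -> 0+.
Min AVC = 32
The firm should shut down if P < 32.

32


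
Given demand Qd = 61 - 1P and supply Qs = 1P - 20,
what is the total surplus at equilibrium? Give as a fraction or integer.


Find equilibrium: 61 - 1P = 1P - 20
61 + 20 = 2P
P* = 81/2 = 81/2
Q* = 1*81/2 - 20 = 41/2
Inverse demand: P = 61 - Q/1, so P_max = 61
Inverse supply: P = 20 + Q/1, so P_min = 20
CS = (1/2) * 41/2 * (61 - 81/2) = 1681/8
PS = (1/2) * 41/2 * (81/2 - 20) = 1681/8
TS = CS + PS = 1681/8 + 1681/8 = 1681/4

1681/4


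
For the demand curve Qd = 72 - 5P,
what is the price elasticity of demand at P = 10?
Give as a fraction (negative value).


dQ/dP = -5
At P = 10: Q = 72 - 5*10 = 22
E = (dQ/dP)(P/Q) = (-5)(10/22) = -25/11

-25/11


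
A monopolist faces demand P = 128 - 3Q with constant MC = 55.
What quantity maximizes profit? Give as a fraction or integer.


TR = P*Q = (128 - 3Q)Q = 128Q - 3Q^2
MR = dTR/dQ = 128 - 6Q
Set MR = MC:
128 - 6Q = 55
73 = 6Q
Q* = 73/6 = 73/6

73/6


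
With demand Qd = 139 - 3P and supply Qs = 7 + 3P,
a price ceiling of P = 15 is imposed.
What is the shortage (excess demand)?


At P = 15:
Qd = 139 - 3*15 = 94
Qs = 7 + 3*15 = 52
Shortage = Qd - Qs = 94 - 52 = 42

42


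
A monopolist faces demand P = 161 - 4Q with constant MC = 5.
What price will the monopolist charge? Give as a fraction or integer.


MR = 161 - 8Q
Set MR = MC: 161 - 8Q = 5
Q* = 39/2
Substitute into demand:
P* = 161 - 4*39/2 = 83

83


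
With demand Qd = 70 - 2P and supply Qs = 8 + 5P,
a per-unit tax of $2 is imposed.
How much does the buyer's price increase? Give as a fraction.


With a per-unit tax, the buyer's price increase depends on relative slopes.
Supply slope: d = 5, Demand slope: b = 2
Buyer's price increase = d * tax / (b + d)
= 5 * 2 / (2 + 5)
= 10 / 7 = 10/7

10/7


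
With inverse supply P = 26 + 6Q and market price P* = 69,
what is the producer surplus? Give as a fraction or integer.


Minimum supply price (at Q=0): P_min = 26
Quantity supplied at P* = 69:
Q* = (69 - 26)/6 = 43/6
PS = (1/2) * Q* * (P* - P_min)
PS = (1/2) * 43/6 * (69 - 26)
PS = (1/2) * 43/6 * 43 = 1849/12

1849/12


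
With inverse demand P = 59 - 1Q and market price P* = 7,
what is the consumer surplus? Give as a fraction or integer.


Maximum willingness to pay (at Q=0): P_max = 59
Quantity demanded at P* = 7:
Q* = (59 - 7)/1 = 52
CS = (1/2) * Q* * (P_max - P*)
CS = (1/2) * 52 * (59 - 7)
CS = (1/2) * 52 * 52 = 1352

1352


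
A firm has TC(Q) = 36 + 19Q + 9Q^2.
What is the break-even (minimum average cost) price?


AC(Q) = 36/Q + 19 + 9Q
To minimize: dAC/dQ = -36/Q^2 + 9 = 0
Q^2 = 36/9 = 4
Q* = 2
Min AC = 36/2 + 19 + 9*2
Min AC = 18 + 19 + 18 = 55

55


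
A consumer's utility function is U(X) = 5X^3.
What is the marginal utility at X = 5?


MU = dU/dX = 5*3*X^(3-1)
MU = 15*X^2
At X = 5:
MU = 15 * 5^2
MU = 15 * 25 = 375

375


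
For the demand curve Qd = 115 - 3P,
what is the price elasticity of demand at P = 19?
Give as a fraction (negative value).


dQ/dP = -3
At P = 19: Q = 115 - 3*19 = 58
E = (dQ/dP)(P/Q) = (-3)(19/58) = -57/58

-57/58


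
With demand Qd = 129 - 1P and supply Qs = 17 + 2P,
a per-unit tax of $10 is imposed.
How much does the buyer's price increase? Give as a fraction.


With a per-unit tax, the buyer's price increase depends on relative slopes.
Supply slope: d = 2, Demand slope: b = 1
Buyer's price increase = d * tax / (b + d)
= 2 * 10 / (1 + 2)
= 20 / 3 = 20/3

20/3


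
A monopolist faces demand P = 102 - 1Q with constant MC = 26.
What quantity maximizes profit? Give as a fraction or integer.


TR = P*Q = (102 - 1Q)Q = 102Q - 1Q^2
MR = dTR/dQ = 102 - 2Q
Set MR = MC:
102 - 2Q = 26
76 = 2Q
Q* = 76/2 = 38

38


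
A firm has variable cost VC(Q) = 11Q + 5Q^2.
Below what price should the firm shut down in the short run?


AVC(Q) = VC(Q)/Q = 11 + 5Q
AVC is increasing in Q, so minimum AVC is at Q -> 0+.
Min AVC = 11
The firm should shut down if P < 11.

11


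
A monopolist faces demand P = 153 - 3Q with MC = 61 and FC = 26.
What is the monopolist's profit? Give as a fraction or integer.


MR = MC: 153 - 6Q = 61
Q* = 46/3
P* = 153 - 3*46/3 = 107
Profit = (P* - MC)*Q* - FC
= (107 - 61)*46/3 - 26
= 46*46/3 - 26
= 2116/3 - 26 = 2038/3

2038/3


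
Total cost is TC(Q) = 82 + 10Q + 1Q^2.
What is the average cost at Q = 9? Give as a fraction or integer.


TC(9) = 82 + 10*9 + 1*9^2
TC(9) = 82 + 90 + 81 = 253
AC = TC/Q = 253/9 = 253/9

253/9


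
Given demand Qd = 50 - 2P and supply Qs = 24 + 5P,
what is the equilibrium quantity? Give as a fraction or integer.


First find equilibrium price:
50 - 2P = 24 + 5P
P* = 26/7 = 26/7
Then substitute into demand:
Q* = 50 - 2 * 26/7 = 298/7

298/7


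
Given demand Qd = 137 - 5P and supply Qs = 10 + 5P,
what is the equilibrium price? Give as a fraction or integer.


At equilibrium, Qd = Qs.
137 - 5P = 10 + 5P
137 - 10 = 5P + 5P
127 = 10P
P* = 127/10 = 127/10

127/10


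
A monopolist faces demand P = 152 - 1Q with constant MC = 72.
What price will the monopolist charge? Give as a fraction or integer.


MR = 152 - 2Q
Set MR = MC: 152 - 2Q = 72
Q* = 40
Substitute into demand:
P* = 152 - 1*40 = 112

112


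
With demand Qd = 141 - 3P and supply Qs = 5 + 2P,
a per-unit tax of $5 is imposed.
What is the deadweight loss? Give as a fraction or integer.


Pre-tax equilibrium quantity: Q* = 297/5
Post-tax equilibrium quantity: Q_tax = 267/5
Reduction in quantity: Q* - Q_tax = 6
DWL = (1/2) * tax * (Q* - Q_tax)
DWL = (1/2) * 5 * 6 = 15

15


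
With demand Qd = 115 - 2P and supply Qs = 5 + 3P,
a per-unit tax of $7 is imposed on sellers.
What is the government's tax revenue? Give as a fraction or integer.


With tax on sellers, new supply: Qs' = 5 + 3(P - 7)
= 3P - 16
New equilibrium quantity:
Q_new = 313/5
Tax revenue = tax * Q_new = 7 * 313/5 = 2191/5

2191/5


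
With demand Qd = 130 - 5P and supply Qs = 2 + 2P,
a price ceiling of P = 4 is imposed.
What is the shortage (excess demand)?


At P = 4:
Qd = 130 - 5*4 = 110
Qs = 2 + 2*4 = 10
Shortage = Qd - Qs = 110 - 10 = 100

100


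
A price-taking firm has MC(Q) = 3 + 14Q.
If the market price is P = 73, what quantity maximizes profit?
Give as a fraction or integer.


In perfect competition, profit is maximized where P = MC.
73 = 3 + 14Q
70 = 14Q
Q* = 70/14 = 5

5


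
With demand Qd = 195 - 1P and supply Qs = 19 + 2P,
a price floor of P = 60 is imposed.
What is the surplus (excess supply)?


At P = 60:
Qd = 195 - 1*60 = 135
Qs = 19 + 2*60 = 139
Surplus = Qs - Qd = 139 - 135 = 4

4


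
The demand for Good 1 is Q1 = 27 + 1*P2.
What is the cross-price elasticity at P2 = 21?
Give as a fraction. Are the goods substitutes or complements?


dQ1/dP2 = 1
At P2 = 21: Q1 = 27 + 1*21 = 48
Exy = (dQ1/dP2)(P2/Q1) = 1 * 21 / 48 = 7/16
Since Exy > 0, the goods are substitutes.

7/16 (substitutes)


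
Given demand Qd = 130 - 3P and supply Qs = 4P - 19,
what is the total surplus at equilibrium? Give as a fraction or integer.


Find equilibrium: 130 - 3P = 4P - 19
130 + 19 = 7P
P* = 149/7 = 149/7
Q* = 4*149/7 - 19 = 463/7
Inverse demand: P = 130/3 - Q/3, so P_max = 130/3
Inverse supply: P = 19/4 + Q/4, so P_min = 19/4
CS = (1/2) * 463/7 * (130/3 - 149/7) = 214369/294
PS = (1/2) * 463/7 * (149/7 - 19/4) = 214369/392
TS = CS + PS = 214369/294 + 214369/392 = 214369/168

214369/168


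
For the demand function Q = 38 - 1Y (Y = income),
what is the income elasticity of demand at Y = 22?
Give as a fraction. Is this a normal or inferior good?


dQ/dY = -1
At Y = 22: Q = 38 - 1*22 = 16
Ey = (dQ/dY)(Y/Q) = -1 * 22 / 16 = -11/8
Since Ey < 0, this is a inferior good.

-11/8 (inferior good)


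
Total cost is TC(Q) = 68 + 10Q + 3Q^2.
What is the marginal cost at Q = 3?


MC = dTC/dQ = 10 + 2*3*Q
At Q = 3:
MC = 10 + 6*3
MC = 10 + 18 = 28

28


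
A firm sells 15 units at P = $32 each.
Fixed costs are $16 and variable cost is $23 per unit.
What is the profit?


Total Revenue = P * Q = 32 * 15 = $480
Total Cost = FC + VC*Q = 16 + 23*15 = $361
Profit = TR - TC = 480 - 361 = $119

$119


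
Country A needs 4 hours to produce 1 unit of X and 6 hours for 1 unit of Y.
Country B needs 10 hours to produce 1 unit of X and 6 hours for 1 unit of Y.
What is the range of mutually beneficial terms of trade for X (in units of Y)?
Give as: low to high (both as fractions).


Opportunity cost of X for Country A = hours_X / hours_Y = 4/6 = 2/3 units of Y
Opportunity cost of X for Country B = hours_X / hours_Y = 10/6 = 5/3 units of Y
Terms of trade must be between the two opportunity costs.
Range: 2/3 to 5/3

2/3 to 5/3


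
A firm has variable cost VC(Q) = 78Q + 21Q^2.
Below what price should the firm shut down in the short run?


AVC(Q) = VC(Q)/Q = 78 + 21Q
AVC is increasing in Q, so minimum AVC is at Q -> 0+.
Min AVC = 78
The firm should shut down if P < 78.

78


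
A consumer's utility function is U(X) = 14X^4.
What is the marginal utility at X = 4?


MU = dU/dX = 14*4*X^(4-1)
MU = 56*X^3
At X = 4:
MU = 56 * 4^3
MU = 56 * 64 = 3584

3584


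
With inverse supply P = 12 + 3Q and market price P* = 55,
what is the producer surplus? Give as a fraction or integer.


Minimum supply price (at Q=0): P_min = 12
Quantity supplied at P* = 55:
Q* = (55 - 12)/3 = 43/3
PS = (1/2) * Q* * (P* - P_min)
PS = (1/2) * 43/3 * (55 - 12)
PS = (1/2) * 43/3 * 43 = 1849/6

1849/6


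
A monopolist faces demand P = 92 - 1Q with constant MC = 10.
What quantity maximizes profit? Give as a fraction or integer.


TR = P*Q = (92 - 1Q)Q = 92Q - 1Q^2
MR = dTR/dQ = 92 - 2Q
Set MR = MC:
92 - 2Q = 10
82 = 2Q
Q* = 82/2 = 41

41


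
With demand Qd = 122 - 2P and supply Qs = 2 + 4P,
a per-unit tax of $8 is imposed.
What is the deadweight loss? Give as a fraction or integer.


Pre-tax equilibrium quantity: Q* = 82
Post-tax equilibrium quantity: Q_tax = 214/3
Reduction in quantity: Q* - Q_tax = 32/3
DWL = (1/2) * tax * (Q* - Q_tax)
DWL = (1/2) * 8 * 32/3 = 128/3

128/3


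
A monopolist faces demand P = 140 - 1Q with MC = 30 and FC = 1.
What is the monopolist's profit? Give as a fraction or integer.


MR = MC: 140 - 2Q = 30
Q* = 55
P* = 140 - 1*55 = 85
Profit = (P* - MC)*Q* - FC
= (85 - 30)*55 - 1
= 55*55 - 1
= 3025 - 1 = 3024

3024


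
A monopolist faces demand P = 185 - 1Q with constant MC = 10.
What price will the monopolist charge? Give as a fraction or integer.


MR = 185 - 2Q
Set MR = MC: 185 - 2Q = 10
Q* = 175/2
Substitute into demand:
P* = 185 - 1*175/2 = 195/2

195/2


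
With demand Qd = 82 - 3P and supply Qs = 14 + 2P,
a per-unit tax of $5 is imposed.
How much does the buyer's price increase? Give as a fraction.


With a per-unit tax, the buyer's price increase depends on relative slopes.
Supply slope: d = 2, Demand slope: b = 3
Buyer's price increase = d * tax / (b + d)
= 2 * 5 / (3 + 2)
= 10 / 5 = 2

2


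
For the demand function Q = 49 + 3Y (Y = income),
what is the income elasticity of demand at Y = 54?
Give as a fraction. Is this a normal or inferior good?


dQ/dY = 3
At Y = 54: Q = 49 + 3*54 = 211
Ey = (dQ/dY)(Y/Q) = 3 * 54 / 211 = 162/211
Since Ey > 0, this is a normal good.

162/211 (normal good)


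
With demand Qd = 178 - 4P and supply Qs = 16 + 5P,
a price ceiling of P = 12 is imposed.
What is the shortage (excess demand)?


At P = 12:
Qd = 178 - 4*12 = 130
Qs = 16 + 5*12 = 76
Shortage = Qd - Qs = 130 - 76 = 54

54


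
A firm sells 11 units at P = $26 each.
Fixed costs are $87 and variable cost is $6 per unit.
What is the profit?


Total Revenue = P * Q = 26 * 11 = $286
Total Cost = FC + VC*Q = 87 + 6*11 = $153
Profit = TR - TC = 286 - 153 = $133

$133


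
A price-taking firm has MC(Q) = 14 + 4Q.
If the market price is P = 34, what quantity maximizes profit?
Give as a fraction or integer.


In perfect competition, profit is maximized where P = MC.
34 = 14 + 4Q
20 = 4Q
Q* = 20/4 = 5

5


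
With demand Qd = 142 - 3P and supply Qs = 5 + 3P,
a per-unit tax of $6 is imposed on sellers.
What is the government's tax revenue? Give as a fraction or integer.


With tax on sellers, new supply: Qs' = 5 + 3(P - 6)
= 3P - 13
New equilibrium quantity:
Q_new = 129/2
Tax revenue = tax * Q_new = 6 * 129/2 = 387

387


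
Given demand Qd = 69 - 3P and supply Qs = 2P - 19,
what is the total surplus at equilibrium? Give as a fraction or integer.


Find equilibrium: 69 - 3P = 2P - 19
69 + 19 = 5P
P* = 88/5 = 88/5
Q* = 2*88/5 - 19 = 81/5
Inverse demand: P = 23 - Q/3, so P_max = 23
Inverse supply: P = 19/2 + Q/2, so P_min = 19/2
CS = (1/2) * 81/5 * (23 - 88/5) = 2187/50
PS = (1/2) * 81/5 * (88/5 - 19/2) = 6561/100
TS = CS + PS = 2187/50 + 6561/100 = 2187/20

2187/20


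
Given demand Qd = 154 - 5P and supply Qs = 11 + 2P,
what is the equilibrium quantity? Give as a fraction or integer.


First find equilibrium price:
154 - 5P = 11 + 2P
P* = 143/7 = 143/7
Then substitute into demand:
Q* = 154 - 5 * 143/7 = 363/7

363/7


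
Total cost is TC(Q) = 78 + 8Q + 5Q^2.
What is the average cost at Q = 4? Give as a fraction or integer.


TC(4) = 78 + 8*4 + 5*4^2
TC(4) = 78 + 32 + 80 = 190
AC = TC/Q = 190/4 = 95/2

95/2


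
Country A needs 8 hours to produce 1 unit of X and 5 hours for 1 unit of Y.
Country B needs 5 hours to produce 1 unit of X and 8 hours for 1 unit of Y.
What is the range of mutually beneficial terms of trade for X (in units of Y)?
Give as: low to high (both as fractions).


Opportunity cost of X for Country A = hours_X / hours_Y = 8/5 = 8/5 units of Y
Opportunity cost of X for Country B = hours_X / hours_Y = 5/8 = 5/8 units of Y
Terms of trade must be between the two opportunity costs.
Range: 5/8 to 8/5

5/8 to 8/5


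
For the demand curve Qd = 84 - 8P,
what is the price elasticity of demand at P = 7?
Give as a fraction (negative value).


dQ/dP = -8
At P = 7: Q = 84 - 8*7 = 28
E = (dQ/dP)(P/Q) = (-8)(7/28) = -2

-2


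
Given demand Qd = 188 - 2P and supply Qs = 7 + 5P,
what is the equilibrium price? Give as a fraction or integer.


At equilibrium, Qd = Qs.
188 - 2P = 7 + 5P
188 - 7 = 2P + 5P
181 = 7P
P* = 181/7 = 181/7

181/7


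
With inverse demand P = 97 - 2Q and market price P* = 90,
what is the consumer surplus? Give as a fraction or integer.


Maximum willingness to pay (at Q=0): P_max = 97
Quantity demanded at P* = 90:
Q* = (97 - 90)/2 = 7/2
CS = (1/2) * Q* * (P_max - P*)
CS = (1/2) * 7/2 * (97 - 90)
CS = (1/2) * 7/2 * 7 = 49/4

49/4


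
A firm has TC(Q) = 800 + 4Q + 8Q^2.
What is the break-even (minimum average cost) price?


AC(Q) = 800/Q + 4 + 8Q
To minimize: dAC/dQ = -800/Q^2 + 8 = 0
Q^2 = 800/8 = 100
Q* = 10
Min AC = 800/10 + 4 + 8*10
Min AC = 80 + 4 + 80 = 164

164


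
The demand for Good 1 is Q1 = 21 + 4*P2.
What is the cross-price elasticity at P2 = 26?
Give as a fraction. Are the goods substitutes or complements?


dQ1/dP2 = 4
At P2 = 26: Q1 = 21 + 4*26 = 125
Exy = (dQ1/dP2)(P2/Q1) = 4 * 26 / 125 = 104/125
Since Exy > 0, the goods are substitutes.

104/125 (substitutes)
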